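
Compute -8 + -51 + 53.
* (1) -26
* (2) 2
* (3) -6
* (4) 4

First: -8 + -51 = -59
Then: -59 + 53 = -6
3) -6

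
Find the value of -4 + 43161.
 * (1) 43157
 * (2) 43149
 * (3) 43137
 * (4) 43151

-4 + 43161 = 43157
1) 43157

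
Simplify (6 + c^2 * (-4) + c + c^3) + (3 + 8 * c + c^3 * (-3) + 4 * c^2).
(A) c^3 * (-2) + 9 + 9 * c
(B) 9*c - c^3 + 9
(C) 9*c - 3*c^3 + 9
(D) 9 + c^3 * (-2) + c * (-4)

Adding the polynomials and combining like terms:
(6 + c^2*(-4) + c + c^3) + (3 + 8*c + c^3*(-3) + 4*c^2)
= c^3 * (-2) + 9 + 9 * c
A) c^3 * (-2) + 9 + 9 * c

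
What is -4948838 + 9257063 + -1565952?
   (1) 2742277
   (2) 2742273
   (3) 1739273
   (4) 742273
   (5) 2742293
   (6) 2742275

First: -4948838 + 9257063 = 4308225
Then: 4308225 + -1565952 = 2742273
2) 2742273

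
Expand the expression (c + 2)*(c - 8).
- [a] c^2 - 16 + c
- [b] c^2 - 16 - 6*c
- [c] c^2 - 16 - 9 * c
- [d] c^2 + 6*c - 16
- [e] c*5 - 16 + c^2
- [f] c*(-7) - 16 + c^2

Expanding (c + 2)*(c - 8):
= c^2 - 16 - 6*c
b) c^2 - 16 - 6*c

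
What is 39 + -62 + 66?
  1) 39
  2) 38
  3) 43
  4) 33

First: 39 + -62 = -23
Then: -23 + 66 = 43
3) 43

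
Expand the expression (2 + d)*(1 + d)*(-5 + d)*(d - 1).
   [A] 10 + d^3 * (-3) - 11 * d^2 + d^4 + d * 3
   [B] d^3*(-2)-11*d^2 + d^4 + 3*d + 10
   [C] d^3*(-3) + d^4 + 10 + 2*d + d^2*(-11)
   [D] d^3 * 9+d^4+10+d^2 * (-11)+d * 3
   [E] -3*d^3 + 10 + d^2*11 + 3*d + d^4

Expanding (2 + d)*(1 + d)*(-5 + d)*(d - 1):
= 10 + d^3 * (-3) - 11 * d^2 + d^4 + d * 3
A) 10 + d^3 * (-3) - 11 * d^2 + d^4 + d * 3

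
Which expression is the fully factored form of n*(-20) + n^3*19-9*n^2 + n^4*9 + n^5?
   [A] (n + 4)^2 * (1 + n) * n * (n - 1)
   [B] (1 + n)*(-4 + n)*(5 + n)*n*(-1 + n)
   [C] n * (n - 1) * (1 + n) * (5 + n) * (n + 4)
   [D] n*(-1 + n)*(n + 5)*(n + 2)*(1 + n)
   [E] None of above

We need to factor n*(-20) + n^3*19-9*n^2 + n^4*9 + n^5.
The factored form is n * (n - 1) * (1 + n) * (5 + n) * (n + 4).
C) n * (n - 1) * (1 + n) * (5 + n) * (n + 4)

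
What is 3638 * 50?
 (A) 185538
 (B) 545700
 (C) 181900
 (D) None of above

3638 * 50 = 181900
C) 181900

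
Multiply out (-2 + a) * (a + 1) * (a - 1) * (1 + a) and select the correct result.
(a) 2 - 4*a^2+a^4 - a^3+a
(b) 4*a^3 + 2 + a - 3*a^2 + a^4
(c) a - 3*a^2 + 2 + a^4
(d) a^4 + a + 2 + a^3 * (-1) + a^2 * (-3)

Expanding (-2 + a) * (a + 1) * (a - 1) * (1 + a):
= a^4 + a + 2 + a^3 * (-1) + a^2 * (-3)
d) a^4 + a + 2 + a^3 * (-1) + a^2 * (-3)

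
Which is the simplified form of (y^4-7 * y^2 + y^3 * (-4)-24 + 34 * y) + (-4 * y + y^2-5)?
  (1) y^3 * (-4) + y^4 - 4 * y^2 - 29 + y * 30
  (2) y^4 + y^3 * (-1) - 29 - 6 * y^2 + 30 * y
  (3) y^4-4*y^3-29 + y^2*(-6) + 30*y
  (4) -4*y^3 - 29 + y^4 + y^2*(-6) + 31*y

Adding the polynomials and combining like terms:
(y^4 - 7*y^2 + y^3*(-4) - 24 + 34*y) + (-4*y + y^2 - 5)
= y^4-4*y^3-29 + y^2*(-6) + 30*y
3) y^4-4*y^3-29 + y^2*(-6) + 30*y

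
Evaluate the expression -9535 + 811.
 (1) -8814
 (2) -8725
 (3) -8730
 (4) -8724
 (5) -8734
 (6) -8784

-9535 + 811 = -8724
4) -8724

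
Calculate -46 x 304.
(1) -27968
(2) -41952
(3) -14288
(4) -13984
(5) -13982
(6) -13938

-46 * 304 = -13984
4) -13984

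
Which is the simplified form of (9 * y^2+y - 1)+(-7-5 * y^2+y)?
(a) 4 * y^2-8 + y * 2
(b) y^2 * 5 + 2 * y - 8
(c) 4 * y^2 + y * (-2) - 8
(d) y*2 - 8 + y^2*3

Adding the polynomials and combining like terms:
(9*y^2 + y - 1) + (-7 - 5*y^2 + y)
= 4 * y^2-8 + y * 2
a) 4 * y^2-8 + y * 2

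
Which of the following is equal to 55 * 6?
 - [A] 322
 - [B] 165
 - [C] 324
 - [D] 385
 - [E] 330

55 * 6 = 330
E) 330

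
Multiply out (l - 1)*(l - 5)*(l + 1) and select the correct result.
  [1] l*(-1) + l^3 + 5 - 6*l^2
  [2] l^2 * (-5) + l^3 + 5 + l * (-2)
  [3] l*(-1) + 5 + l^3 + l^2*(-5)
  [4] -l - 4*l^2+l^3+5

Expanding (l - 1)*(l - 5)*(l + 1):
= l*(-1) + 5 + l^3 + l^2*(-5)
3) l*(-1) + 5 + l^3 + l^2*(-5)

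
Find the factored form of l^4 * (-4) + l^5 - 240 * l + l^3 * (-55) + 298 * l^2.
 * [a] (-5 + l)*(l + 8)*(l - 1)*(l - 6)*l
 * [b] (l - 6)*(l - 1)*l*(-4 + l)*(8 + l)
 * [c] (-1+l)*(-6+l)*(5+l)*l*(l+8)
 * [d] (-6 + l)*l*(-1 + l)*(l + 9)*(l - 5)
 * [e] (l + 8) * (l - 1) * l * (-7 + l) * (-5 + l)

We need to factor l^4 * (-4) + l^5 - 240 * l + l^3 * (-55) + 298 * l^2.
The factored form is (-5 + l)*(l + 8)*(l - 1)*(l - 6)*l.
a) (-5 + l)*(l + 8)*(l - 1)*(l - 6)*l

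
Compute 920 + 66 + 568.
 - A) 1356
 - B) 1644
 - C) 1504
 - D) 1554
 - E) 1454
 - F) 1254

First: 920 + 66 = 986
Then: 986 + 568 = 1554
D) 1554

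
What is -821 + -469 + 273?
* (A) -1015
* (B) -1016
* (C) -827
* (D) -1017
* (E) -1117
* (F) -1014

First: -821 + -469 = -1290
Then: -1290 + 273 = -1017
D) -1017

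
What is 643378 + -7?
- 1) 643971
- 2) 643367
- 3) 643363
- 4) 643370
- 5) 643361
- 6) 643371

643378 + -7 = 643371
6) 643371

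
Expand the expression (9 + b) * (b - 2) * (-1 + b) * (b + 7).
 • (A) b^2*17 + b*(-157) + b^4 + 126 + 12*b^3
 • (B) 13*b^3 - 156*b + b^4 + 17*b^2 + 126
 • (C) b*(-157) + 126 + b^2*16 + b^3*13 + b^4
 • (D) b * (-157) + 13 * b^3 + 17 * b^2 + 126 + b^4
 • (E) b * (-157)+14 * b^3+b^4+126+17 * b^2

Expanding (9 + b) * (b - 2) * (-1 + b) * (b + 7):
= b * (-157) + 13 * b^3 + 17 * b^2 + 126 + b^4
D) b * (-157) + 13 * b^3 + 17 * b^2 + 126 + b^4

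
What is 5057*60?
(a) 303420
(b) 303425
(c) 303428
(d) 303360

5057 * 60 = 303420
a) 303420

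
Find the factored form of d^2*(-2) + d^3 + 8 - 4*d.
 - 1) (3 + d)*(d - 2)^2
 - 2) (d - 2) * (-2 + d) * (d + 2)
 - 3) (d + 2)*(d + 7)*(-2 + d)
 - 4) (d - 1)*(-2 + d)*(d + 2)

We need to factor d^2*(-2) + d^3 + 8 - 4*d.
The factored form is (d - 2) * (-2 + d) * (d + 2).
2) (d - 2) * (-2 + d) * (d + 2)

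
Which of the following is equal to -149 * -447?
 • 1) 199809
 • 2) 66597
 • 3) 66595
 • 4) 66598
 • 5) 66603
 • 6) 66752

-149 * -447 = 66603
5) 66603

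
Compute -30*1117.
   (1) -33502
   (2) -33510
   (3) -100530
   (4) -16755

-30 * 1117 = -33510
2) -33510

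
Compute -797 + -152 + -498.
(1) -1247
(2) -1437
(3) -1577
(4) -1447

First: -797 + -152 = -949
Then: -949 + -498 = -1447
4) -1447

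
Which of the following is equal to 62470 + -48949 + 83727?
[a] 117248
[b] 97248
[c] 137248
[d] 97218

First: 62470 + -48949 = 13521
Then: 13521 + 83727 = 97248
b) 97248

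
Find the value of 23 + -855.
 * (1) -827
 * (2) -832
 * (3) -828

23 + -855 = -832
2) -832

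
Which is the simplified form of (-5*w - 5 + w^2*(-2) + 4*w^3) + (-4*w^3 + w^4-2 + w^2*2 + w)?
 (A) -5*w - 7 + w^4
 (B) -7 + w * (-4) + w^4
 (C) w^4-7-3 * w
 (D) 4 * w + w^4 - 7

Adding the polynomials and combining like terms:
(-5*w - 5 + w^2*(-2) + 4*w^3) + (-4*w^3 + w^4 - 2 + w^2*2 + w)
= -7 + w * (-4) + w^4
B) -7 + w * (-4) + w^4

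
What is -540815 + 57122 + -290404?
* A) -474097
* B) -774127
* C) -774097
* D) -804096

First: -540815 + 57122 = -483693
Then: -483693 + -290404 = -774097
C) -774097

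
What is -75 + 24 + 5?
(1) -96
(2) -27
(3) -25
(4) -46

First: -75 + 24 = -51
Then: -51 + 5 = -46
4) -46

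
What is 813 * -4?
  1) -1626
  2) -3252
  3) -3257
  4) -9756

813 * -4 = -3252
2) -3252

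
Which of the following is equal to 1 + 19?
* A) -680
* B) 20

1 + 19 = 20
B) 20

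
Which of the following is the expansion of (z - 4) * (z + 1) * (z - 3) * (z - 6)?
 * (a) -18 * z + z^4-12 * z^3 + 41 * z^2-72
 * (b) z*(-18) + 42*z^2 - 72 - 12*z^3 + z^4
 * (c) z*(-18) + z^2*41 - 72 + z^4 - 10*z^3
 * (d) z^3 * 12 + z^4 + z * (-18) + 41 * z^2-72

Expanding (z - 4) * (z + 1) * (z - 3) * (z - 6):
= -18 * z + z^4-12 * z^3 + 41 * z^2-72
a) -18 * z + z^4-12 * z^3 + 41 * z^2-72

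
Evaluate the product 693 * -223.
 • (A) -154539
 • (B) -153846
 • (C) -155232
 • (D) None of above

693 * -223 = -154539
A) -154539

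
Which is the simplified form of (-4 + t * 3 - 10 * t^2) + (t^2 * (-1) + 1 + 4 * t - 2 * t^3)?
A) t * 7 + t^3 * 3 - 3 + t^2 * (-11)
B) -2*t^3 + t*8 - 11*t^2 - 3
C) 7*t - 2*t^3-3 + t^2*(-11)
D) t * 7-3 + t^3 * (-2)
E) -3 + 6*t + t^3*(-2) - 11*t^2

Adding the polynomials and combining like terms:
(-4 + t*3 - 10*t^2) + (t^2*(-1) + 1 + 4*t - 2*t^3)
= 7*t - 2*t^3-3 + t^2*(-11)
C) 7*t - 2*t^3-3 + t^2*(-11)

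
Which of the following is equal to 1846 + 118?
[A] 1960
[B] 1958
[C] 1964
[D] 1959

1846 + 118 = 1964
C) 1964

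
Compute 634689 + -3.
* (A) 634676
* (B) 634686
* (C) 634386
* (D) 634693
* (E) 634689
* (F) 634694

634689 + -3 = 634686
B) 634686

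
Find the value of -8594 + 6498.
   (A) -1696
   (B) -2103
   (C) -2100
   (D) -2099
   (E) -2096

-8594 + 6498 = -2096
E) -2096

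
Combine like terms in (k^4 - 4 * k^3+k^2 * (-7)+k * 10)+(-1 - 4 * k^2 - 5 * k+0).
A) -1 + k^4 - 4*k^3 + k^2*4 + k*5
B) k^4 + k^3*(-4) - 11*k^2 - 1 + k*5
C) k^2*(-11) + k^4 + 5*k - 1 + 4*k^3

Adding the polynomials and combining like terms:
(k^4 - 4*k^3 + k^2*(-7) + k*10) + (-1 - 4*k^2 - 5*k + 0)
= k^4 + k^3*(-4) - 11*k^2 - 1 + k*5
B) k^4 + k^3*(-4) - 11*k^2 - 1 + k*5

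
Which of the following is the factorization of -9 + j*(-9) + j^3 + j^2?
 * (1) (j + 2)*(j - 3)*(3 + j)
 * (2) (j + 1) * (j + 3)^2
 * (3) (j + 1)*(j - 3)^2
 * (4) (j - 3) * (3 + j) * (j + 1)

We need to factor -9 + j*(-9) + j^3 + j^2.
The factored form is (j - 3) * (3 + j) * (j + 1).
4) (j - 3) * (3 + j) * (j + 1)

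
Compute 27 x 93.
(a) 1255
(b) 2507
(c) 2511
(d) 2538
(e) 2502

27 * 93 = 2511
c) 2511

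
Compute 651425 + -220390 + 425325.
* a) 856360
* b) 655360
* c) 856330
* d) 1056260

First: 651425 + -220390 = 431035
Then: 431035 + 425325 = 856360
a) 856360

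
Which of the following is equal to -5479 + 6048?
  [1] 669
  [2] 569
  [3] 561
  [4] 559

-5479 + 6048 = 569
2) 569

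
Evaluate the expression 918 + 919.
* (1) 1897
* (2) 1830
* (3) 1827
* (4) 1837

918 + 919 = 1837
4) 1837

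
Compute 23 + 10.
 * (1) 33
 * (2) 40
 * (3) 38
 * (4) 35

23 + 10 = 33
1) 33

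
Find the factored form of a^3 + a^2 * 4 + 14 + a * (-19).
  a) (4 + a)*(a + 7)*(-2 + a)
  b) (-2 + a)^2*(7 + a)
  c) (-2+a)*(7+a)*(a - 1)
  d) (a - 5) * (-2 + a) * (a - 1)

We need to factor a^3 + a^2 * 4 + 14 + a * (-19).
The factored form is (-2+a)*(7+a)*(a - 1).
c) (-2+a)*(7+a)*(a - 1)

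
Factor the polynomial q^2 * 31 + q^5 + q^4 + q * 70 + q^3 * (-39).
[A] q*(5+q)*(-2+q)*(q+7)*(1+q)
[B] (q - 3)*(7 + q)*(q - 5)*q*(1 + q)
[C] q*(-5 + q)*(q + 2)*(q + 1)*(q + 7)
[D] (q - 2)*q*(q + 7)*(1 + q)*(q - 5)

We need to factor q^2 * 31 + q^5 + q^4 + q * 70 + q^3 * (-39).
The factored form is (q - 2)*q*(q + 7)*(1 + q)*(q - 5).
D) (q - 2)*q*(q + 7)*(1 + q)*(q - 5)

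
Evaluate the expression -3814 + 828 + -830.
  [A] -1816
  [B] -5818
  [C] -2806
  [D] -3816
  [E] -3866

First: -3814 + 828 = -2986
Then: -2986 + -830 = -3816
D) -3816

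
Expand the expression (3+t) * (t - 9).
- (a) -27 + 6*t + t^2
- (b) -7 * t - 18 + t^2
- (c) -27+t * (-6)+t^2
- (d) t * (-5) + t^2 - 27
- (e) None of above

Expanding (3+t) * (t - 9):
= -27+t * (-6)+t^2
c) -27+t * (-6)+t^2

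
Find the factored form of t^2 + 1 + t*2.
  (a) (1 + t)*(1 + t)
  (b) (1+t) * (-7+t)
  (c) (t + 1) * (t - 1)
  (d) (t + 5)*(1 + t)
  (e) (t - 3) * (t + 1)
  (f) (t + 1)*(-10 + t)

We need to factor t^2 + 1 + t*2.
The factored form is (1 + t)*(1 + t).
a) (1 + t)*(1 + t)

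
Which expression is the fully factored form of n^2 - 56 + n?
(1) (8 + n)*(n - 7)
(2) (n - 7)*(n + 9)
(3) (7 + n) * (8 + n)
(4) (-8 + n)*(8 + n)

We need to factor n^2 - 56 + n.
The factored form is (8 + n)*(n - 7).
1) (8 + n)*(n - 7)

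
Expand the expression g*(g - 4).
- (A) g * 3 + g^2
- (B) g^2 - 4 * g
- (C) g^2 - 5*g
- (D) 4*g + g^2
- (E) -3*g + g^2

Expanding g*(g - 4):
= g^2 - 4 * g
B) g^2 - 4 * g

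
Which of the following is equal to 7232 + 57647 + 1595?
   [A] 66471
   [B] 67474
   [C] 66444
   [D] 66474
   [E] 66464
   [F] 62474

First: 7232 + 57647 = 64879
Then: 64879 + 1595 = 66474
D) 66474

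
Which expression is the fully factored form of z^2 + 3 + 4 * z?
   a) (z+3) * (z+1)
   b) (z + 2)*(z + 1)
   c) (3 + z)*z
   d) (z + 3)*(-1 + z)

We need to factor z^2 + 3 + 4 * z.
The factored form is (z+3) * (z+1).
a) (z+3) * (z+1)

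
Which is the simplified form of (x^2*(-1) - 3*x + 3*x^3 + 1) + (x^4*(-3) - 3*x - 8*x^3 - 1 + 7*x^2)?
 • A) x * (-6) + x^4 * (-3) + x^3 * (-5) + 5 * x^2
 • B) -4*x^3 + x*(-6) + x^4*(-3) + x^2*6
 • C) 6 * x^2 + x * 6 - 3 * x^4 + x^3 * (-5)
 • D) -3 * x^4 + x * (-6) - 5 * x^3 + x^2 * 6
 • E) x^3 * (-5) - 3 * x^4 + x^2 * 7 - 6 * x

Adding the polynomials and combining like terms:
(x^2*(-1) - 3*x + 3*x^3 + 1) + (x^4*(-3) - 3*x - 8*x^3 - 1 + 7*x^2)
= -3 * x^4 + x * (-6) - 5 * x^3 + x^2 * 6
D) -3 * x^4 + x * (-6) - 5 * x^3 + x^2 * 6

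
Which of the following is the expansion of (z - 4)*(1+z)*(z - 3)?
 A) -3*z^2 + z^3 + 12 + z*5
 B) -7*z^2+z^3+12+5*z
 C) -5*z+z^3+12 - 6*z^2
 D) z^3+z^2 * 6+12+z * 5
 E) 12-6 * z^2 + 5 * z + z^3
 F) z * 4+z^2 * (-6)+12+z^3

Expanding (z - 4)*(1+z)*(z - 3):
= 12-6 * z^2 + 5 * z + z^3
E) 12-6 * z^2 + 5 * z + z^3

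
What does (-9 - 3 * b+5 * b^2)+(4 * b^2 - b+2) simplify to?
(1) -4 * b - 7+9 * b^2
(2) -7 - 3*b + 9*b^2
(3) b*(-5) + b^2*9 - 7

Adding the polynomials and combining like terms:
(-9 - 3*b + 5*b^2) + (4*b^2 - b + 2)
= -4 * b - 7+9 * b^2
1) -4 * b - 7+9 * b^2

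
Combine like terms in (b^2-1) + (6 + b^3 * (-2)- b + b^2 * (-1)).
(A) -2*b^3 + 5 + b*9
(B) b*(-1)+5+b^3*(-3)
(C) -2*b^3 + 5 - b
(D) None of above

Adding the polynomials and combining like terms:
(b^2 - 1) + (6 + b^3*(-2) - b + b^2*(-1))
= -2*b^3 + 5 - b
C) -2*b^3 + 5 - b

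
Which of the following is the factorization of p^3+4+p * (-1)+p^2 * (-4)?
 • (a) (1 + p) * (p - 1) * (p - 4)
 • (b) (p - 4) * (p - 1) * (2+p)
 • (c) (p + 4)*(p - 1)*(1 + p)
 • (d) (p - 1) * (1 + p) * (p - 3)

We need to factor p^3+4+p * (-1)+p^2 * (-4).
The factored form is (1 + p) * (p - 1) * (p - 4).
a) (1 + p) * (p - 1) * (p - 4)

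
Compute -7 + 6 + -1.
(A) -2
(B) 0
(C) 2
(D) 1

First: -7 + 6 = -1
Then: -1 + -1 = -2
A) -2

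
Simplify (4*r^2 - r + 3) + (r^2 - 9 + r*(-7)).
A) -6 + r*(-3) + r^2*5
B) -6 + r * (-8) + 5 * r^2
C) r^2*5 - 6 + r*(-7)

Adding the polynomials and combining like terms:
(4*r^2 - r + 3) + (r^2 - 9 + r*(-7))
= -6 + r * (-8) + 5 * r^2
B) -6 + r * (-8) + 5 * r^2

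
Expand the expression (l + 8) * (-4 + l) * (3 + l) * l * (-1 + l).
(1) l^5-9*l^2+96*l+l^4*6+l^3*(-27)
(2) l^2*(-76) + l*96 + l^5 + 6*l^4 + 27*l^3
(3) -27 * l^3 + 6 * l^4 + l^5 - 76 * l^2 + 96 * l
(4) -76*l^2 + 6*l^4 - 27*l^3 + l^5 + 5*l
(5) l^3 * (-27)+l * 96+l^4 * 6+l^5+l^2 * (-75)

Expanding (l + 8) * (-4 + l) * (3 + l) * l * (-1 + l):
= -27 * l^3 + 6 * l^4 + l^5 - 76 * l^2 + 96 * l
3) -27 * l^3 + 6 * l^4 + l^5 - 76 * l^2 + 96 * l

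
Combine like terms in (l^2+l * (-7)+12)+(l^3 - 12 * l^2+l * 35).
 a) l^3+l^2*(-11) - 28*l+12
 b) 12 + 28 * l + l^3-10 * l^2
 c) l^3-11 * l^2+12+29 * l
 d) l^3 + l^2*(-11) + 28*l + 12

Adding the polynomials and combining like terms:
(l^2 + l*(-7) + 12) + (l^3 - 12*l^2 + l*35)
= l^3 + l^2*(-11) + 28*l + 12
d) l^3 + l^2*(-11) + 28*l + 12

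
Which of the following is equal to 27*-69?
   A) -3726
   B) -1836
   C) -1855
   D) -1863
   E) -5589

27 * -69 = -1863
D) -1863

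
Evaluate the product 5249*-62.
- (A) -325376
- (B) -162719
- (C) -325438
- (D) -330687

5249 * -62 = -325438
C) -325438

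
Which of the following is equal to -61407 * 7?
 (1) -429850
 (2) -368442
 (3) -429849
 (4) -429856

-61407 * 7 = -429849
3) -429849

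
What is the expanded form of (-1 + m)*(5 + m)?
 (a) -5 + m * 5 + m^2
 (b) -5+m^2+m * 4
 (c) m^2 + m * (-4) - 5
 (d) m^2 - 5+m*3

Expanding (-1 + m)*(5 + m):
= -5+m^2+m * 4
b) -5+m^2+m * 4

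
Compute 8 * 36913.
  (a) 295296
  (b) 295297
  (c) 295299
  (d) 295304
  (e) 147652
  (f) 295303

8 * 36913 = 295304
d) 295304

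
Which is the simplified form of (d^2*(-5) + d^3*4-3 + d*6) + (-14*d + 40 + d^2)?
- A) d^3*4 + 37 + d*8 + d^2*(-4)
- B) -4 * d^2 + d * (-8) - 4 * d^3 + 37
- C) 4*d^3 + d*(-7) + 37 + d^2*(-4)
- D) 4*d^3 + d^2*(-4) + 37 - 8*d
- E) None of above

Adding the polynomials and combining like terms:
(d^2*(-5) + d^3*4 - 3 + d*6) + (-14*d + 40 + d^2)
= 4*d^3 + d^2*(-4) + 37 - 8*d
D) 4*d^3 + d^2*(-4) + 37 - 8*d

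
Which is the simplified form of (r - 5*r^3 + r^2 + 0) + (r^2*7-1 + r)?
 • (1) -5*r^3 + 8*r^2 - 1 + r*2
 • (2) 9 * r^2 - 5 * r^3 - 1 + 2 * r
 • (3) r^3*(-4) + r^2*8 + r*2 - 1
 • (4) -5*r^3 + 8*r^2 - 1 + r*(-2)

Adding the polynomials and combining like terms:
(r - 5*r^3 + r^2 + 0) + (r^2*7 - 1 + r)
= -5*r^3 + 8*r^2 - 1 + r*2
1) -5*r^3 + 8*r^2 - 1 + r*2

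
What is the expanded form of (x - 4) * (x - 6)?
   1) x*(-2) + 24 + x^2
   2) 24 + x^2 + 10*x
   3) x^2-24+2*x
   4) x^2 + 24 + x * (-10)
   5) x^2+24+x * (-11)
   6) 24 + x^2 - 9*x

Expanding (x - 4) * (x - 6):
= x^2 + 24 + x * (-10)
4) x^2 + 24 + x * (-10)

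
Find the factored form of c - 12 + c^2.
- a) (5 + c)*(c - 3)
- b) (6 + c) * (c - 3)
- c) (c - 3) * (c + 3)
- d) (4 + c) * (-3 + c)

We need to factor c - 12 + c^2.
The factored form is (4 + c) * (-3 + c).
d) (4 + c) * (-3 + c)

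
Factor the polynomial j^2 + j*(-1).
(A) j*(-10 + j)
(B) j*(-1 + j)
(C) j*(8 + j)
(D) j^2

We need to factor j^2 + j*(-1).
The factored form is j*(-1 + j).
B) j*(-1 + j)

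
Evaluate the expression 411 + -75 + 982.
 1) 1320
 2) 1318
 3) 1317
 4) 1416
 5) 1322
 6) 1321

First: 411 + -75 = 336
Then: 336 + 982 = 1318
2) 1318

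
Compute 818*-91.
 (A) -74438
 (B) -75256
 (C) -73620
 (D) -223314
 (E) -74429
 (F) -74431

818 * -91 = -74438
A) -74438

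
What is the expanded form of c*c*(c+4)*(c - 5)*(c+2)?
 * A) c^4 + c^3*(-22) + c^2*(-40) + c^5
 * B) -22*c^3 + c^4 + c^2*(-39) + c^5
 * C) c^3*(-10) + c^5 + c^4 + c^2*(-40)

Expanding c*c*(c+4)*(c - 5)*(c+2):
= c^4 + c^3*(-22) + c^2*(-40) + c^5
A) c^4 + c^3*(-22) + c^2*(-40) + c^5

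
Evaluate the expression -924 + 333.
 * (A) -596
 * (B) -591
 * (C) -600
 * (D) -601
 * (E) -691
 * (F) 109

-924 + 333 = -591
B) -591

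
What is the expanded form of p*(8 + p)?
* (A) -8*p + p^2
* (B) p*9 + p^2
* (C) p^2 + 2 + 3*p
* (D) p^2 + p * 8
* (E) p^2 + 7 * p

Expanding p*(8 + p):
= p^2 + p * 8
D) p^2 + p * 8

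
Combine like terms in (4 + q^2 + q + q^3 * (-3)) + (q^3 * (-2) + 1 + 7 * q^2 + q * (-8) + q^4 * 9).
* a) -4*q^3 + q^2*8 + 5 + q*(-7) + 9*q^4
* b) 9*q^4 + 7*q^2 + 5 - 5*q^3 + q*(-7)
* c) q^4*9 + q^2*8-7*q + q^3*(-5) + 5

Adding the polynomials and combining like terms:
(4 + q^2 + q + q^3*(-3)) + (q^3*(-2) + 1 + 7*q^2 + q*(-8) + q^4*9)
= q^4*9 + q^2*8-7*q + q^3*(-5) + 5
c) q^4*9 + q^2*8-7*q + q^3*(-5) + 5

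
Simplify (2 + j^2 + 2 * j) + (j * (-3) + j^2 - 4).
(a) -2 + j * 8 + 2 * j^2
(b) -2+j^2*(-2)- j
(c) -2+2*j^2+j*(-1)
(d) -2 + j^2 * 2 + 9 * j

Adding the polynomials and combining like terms:
(2 + j^2 + 2*j) + (j*(-3) + j^2 - 4)
= -2+2*j^2+j*(-1)
c) -2+2*j^2+j*(-1)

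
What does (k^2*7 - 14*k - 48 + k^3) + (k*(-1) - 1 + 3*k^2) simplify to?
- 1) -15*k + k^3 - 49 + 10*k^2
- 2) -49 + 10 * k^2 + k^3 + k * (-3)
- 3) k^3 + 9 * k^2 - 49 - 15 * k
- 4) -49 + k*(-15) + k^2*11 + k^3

Adding the polynomials and combining like terms:
(k^2*7 - 14*k - 48 + k^3) + (k*(-1) - 1 + 3*k^2)
= -15*k + k^3 - 49 + 10*k^2
1) -15*k + k^3 - 49 + 10*k^2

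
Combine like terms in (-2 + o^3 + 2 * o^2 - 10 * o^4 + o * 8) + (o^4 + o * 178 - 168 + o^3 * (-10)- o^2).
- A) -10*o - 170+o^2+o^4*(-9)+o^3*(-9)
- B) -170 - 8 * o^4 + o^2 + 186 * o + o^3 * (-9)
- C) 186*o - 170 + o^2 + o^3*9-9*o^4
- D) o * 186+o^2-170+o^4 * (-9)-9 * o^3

Adding the polynomials and combining like terms:
(-2 + o^3 + 2*o^2 - 10*o^4 + o*8) + (o^4 + o*178 - 168 + o^3*(-10) - o^2)
= o * 186+o^2-170+o^4 * (-9)-9 * o^3
D) o * 186+o^2-170+o^4 * (-9)-9 * o^3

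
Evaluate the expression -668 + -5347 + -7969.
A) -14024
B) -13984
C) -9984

First: -668 + -5347 = -6015
Then: -6015 + -7969 = -13984
B) -13984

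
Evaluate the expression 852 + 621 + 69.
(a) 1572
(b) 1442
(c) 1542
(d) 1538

First: 852 + 621 = 1473
Then: 1473 + 69 = 1542
c) 1542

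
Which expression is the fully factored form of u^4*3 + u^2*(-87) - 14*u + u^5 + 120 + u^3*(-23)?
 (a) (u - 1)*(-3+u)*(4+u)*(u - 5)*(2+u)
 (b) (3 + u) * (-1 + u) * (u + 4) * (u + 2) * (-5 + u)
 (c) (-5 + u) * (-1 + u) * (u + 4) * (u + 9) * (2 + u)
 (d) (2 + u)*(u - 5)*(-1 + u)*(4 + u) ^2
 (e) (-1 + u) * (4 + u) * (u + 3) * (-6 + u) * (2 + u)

We need to factor u^4*3 + u^2*(-87) - 14*u + u^5 + 120 + u^3*(-23).
The factored form is (3 + u) * (-1 + u) * (u + 4) * (u + 2) * (-5 + u).
b) (3 + u) * (-1 + u) * (u + 4) * (u + 2) * (-5 + u)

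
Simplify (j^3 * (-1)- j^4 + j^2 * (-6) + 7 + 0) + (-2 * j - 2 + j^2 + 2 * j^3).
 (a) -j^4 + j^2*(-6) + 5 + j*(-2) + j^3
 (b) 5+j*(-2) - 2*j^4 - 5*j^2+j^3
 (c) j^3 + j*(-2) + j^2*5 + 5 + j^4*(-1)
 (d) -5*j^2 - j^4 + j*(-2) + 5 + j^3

Adding the polynomials and combining like terms:
(j^3*(-1) - j^4 + j^2*(-6) + 7 + 0) + (-2*j - 2 + j^2 + 2*j^3)
= -5*j^2 - j^4 + j*(-2) + 5 + j^3
d) -5*j^2 - j^4 + j*(-2) + 5 + j^3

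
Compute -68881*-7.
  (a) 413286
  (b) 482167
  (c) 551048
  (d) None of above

-68881 * -7 = 482167
b) 482167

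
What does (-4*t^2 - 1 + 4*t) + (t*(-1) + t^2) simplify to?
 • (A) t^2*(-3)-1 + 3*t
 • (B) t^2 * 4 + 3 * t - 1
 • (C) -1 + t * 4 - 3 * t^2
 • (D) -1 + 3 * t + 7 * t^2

Adding the polynomials and combining like terms:
(-4*t^2 - 1 + 4*t) + (t*(-1) + t^2)
= t^2*(-3)-1 + 3*t
A) t^2*(-3)-1 + 3*t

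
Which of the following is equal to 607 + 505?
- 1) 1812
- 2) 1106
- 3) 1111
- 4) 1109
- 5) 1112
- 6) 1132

607 + 505 = 1112
5) 1112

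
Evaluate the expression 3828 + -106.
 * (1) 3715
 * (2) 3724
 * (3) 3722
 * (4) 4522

3828 + -106 = 3722
3) 3722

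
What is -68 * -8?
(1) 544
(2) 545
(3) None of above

-68 * -8 = 544
1) 544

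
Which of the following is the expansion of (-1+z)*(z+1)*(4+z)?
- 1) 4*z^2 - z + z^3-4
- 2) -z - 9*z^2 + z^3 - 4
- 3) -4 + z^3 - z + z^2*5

Expanding (-1+z)*(z+1)*(4+z):
= 4*z^2 - z + z^3-4
1) 4*z^2 - z + z^3-4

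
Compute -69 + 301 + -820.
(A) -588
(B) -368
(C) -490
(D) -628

First: -69 + 301 = 232
Then: 232 + -820 = -588
A) -588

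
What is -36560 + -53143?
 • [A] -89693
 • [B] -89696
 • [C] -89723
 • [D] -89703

-36560 + -53143 = -89703
D) -89703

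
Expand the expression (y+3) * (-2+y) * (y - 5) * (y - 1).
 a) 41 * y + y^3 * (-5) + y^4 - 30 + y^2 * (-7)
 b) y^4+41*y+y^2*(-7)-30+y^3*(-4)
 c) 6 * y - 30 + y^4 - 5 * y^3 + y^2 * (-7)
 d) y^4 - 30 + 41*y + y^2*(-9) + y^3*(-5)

Expanding (y+3) * (-2+y) * (y - 5) * (y - 1):
= 41 * y + y^3 * (-5) + y^4 - 30 + y^2 * (-7)
a) 41 * y + y^3 * (-5) + y^4 - 30 + y^2 * (-7)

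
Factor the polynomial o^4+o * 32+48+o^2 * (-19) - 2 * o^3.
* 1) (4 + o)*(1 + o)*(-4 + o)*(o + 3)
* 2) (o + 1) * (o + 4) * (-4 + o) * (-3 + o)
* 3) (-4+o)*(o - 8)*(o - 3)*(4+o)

We need to factor o^4+o * 32+48+o^2 * (-19) - 2 * o^3.
The factored form is (o + 1) * (o + 4) * (-4 + o) * (-3 + o).
2) (o + 1) * (o + 4) * (-4 + o) * (-3 + o)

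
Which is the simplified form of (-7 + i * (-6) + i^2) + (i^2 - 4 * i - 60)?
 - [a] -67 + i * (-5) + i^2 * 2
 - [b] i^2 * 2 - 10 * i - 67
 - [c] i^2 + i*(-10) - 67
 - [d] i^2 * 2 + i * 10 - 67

Adding the polynomials and combining like terms:
(-7 + i*(-6) + i^2) + (i^2 - 4*i - 60)
= i^2 * 2 - 10 * i - 67
b) i^2 * 2 - 10 * i - 67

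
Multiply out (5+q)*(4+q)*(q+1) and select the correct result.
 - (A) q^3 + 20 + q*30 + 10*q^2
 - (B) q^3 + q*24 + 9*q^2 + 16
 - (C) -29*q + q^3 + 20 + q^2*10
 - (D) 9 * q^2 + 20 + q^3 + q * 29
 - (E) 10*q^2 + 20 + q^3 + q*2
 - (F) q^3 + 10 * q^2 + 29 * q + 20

Expanding (5+q)*(4+q)*(q+1):
= q^3 + 10 * q^2 + 29 * q + 20
F) q^3 + 10 * q^2 + 29 * q + 20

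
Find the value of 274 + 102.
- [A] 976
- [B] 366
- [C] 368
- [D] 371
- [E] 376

274 + 102 = 376
E) 376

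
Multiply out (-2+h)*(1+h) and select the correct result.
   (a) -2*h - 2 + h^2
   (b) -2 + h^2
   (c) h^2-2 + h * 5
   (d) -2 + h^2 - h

Expanding (-2+h)*(1+h):
= -2 + h^2 - h
d) -2 + h^2 - h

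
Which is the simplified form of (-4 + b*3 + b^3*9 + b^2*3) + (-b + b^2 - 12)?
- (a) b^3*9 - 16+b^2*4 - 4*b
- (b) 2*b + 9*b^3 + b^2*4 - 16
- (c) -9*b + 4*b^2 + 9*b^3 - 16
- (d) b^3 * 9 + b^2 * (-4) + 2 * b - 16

Adding the polynomials and combining like terms:
(-4 + b*3 + b^3*9 + b^2*3) + (-b + b^2 - 12)
= 2*b + 9*b^3 + b^2*4 - 16
b) 2*b + 9*b^3 + b^2*4 - 16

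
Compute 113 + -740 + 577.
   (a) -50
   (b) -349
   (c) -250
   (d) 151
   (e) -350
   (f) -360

First: 113 + -740 = -627
Then: -627 + 577 = -50
a) -50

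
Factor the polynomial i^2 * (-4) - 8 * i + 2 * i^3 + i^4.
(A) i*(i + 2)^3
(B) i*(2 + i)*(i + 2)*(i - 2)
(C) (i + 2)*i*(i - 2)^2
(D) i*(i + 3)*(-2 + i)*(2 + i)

We need to factor i^2 * (-4) - 8 * i + 2 * i^3 + i^4.
The factored form is i*(2 + i)*(i + 2)*(i - 2).
B) i*(2 + i)*(i + 2)*(i - 2)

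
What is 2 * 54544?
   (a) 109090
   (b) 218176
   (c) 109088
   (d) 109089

2 * 54544 = 109088
c) 109088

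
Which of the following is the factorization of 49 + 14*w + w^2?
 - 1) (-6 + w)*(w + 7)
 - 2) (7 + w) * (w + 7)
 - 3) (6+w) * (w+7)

We need to factor 49 + 14*w + w^2.
The factored form is (7 + w) * (w + 7).
2) (7 + w) * (w + 7)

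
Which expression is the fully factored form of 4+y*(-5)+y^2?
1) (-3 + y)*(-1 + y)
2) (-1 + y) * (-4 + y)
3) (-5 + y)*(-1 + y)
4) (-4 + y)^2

We need to factor 4+y*(-5)+y^2.
The factored form is (-1 + y) * (-4 + y).
2) (-1 + y) * (-4 + y)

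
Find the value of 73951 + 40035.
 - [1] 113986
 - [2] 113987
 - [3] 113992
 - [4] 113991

73951 + 40035 = 113986
1) 113986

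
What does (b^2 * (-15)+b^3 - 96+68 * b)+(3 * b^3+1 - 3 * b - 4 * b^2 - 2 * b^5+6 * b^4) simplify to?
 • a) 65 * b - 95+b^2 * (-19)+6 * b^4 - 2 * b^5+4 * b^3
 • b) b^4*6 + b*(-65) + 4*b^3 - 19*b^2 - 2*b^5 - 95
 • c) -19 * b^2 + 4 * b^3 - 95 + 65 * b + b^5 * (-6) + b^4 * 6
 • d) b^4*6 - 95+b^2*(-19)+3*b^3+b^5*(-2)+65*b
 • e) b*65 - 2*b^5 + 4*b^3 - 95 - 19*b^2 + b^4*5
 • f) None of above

Adding the polynomials and combining like terms:
(b^2*(-15) + b^3 - 96 + 68*b) + (3*b^3 + 1 - 3*b - 4*b^2 - 2*b^5 + 6*b^4)
= 65 * b - 95+b^2 * (-19)+6 * b^4 - 2 * b^5+4 * b^3
a) 65 * b - 95+b^2 * (-19)+6 * b^4 - 2 * b^5+4 * b^3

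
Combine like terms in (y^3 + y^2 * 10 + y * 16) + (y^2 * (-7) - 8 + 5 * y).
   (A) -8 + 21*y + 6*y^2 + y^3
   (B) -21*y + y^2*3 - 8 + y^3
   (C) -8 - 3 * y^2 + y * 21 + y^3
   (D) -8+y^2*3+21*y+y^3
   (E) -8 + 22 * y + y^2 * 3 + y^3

Adding the polynomials and combining like terms:
(y^3 + y^2*10 + y*16) + (y^2*(-7) - 8 + 5*y)
= -8+y^2*3+21*y+y^3
D) -8+y^2*3+21*y+y^3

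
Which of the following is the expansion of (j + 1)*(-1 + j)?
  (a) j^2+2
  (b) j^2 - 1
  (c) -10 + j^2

Expanding (j + 1)*(-1 + j):
= j^2 - 1
b) j^2 - 1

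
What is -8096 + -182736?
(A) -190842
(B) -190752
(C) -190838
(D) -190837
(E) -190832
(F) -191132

-8096 + -182736 = -190832
E) -190832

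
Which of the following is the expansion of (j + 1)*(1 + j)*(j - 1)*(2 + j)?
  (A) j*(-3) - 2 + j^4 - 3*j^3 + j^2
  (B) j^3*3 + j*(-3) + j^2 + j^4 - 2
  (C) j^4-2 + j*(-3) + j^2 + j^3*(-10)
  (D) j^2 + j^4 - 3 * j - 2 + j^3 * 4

Expanding (j + 1)*(1 + j)*(j - 1)*(2 + j):
= j^3*3 + j*(-3) + j^2 + j^4 - 2
B) j^3*3 + j*(-3) + j^2 + j^4 - 2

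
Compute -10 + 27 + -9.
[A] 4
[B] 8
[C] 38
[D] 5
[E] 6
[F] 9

First: -10 + 27 = 17
Then: 17 + -9 = 8
B) 8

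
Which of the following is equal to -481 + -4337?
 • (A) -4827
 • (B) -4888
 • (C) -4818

-481 + -4337 = -4818
C) -4818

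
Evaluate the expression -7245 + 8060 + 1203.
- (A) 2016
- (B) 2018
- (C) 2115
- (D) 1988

First: -7245 + 8060 = 815
Then: 815 + 1203 = 2018
B) 2018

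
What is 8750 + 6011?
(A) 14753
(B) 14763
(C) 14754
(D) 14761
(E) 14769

8750 + 6011 = 14761
D) 14761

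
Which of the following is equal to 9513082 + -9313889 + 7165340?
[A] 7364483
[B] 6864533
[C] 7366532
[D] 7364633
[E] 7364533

First: 9513082 + -9313889 = 199193
Then: 199193 + 7165340 = 7364533
E) 7364533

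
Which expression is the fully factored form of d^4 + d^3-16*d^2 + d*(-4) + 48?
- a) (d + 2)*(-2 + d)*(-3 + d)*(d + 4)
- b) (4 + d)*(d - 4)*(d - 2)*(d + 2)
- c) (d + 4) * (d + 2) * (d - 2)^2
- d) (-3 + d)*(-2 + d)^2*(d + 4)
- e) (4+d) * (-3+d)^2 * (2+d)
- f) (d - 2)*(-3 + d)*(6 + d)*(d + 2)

We need to factor d^4 + d^3-16*d^2 + d*(-4) + 48.
The factored form is (d + 2)*(-2 + d)*(-3 + d)*(d + 4).
a) (d + 2)*(-2 + d)*(-3 + d)*(d + 4)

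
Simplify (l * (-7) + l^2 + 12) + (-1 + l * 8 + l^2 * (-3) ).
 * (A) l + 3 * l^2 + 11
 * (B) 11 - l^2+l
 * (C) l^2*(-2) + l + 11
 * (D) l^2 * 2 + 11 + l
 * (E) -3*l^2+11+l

Adding the polynomials and combining like terms:
(l*(-7) + l^2 + 12) + (-1 + l*8 + l^2*(-3))
= l^2*(-2) + l + 11
C) l^2*(-2) + l + 11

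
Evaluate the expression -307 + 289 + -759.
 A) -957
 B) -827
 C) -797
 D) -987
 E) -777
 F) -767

First: -307 + 289 = -18
Then: -18 + -759 = -777
E) -777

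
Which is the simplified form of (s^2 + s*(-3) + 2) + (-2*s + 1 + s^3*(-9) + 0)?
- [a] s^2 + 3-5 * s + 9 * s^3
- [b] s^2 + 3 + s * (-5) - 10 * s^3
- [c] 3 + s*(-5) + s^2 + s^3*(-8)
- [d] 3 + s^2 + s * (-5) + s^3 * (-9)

Adding the polynomials and combining like terms:
(s^2 + s*(-3) + 2) + (-2*s + 1 + s^3*(-9) + 0)
= 3 + s^2 + s * (-5) + s^3 * (-9)
d) 3 + s^2 + s * (-5) + s^3 * (-9)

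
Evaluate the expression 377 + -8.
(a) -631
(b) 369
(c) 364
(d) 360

377 + -8 = 369
b) 369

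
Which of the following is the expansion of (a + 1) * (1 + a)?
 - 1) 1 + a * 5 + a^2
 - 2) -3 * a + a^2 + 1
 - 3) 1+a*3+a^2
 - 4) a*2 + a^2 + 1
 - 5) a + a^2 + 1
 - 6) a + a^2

Expanding (a + 1) * (1 + a):
= a*2 + a^2 + 1
4) a*2 + a^2 + 1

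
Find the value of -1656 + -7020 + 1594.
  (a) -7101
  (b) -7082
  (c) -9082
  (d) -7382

First: -1656 + -7020 = -8676
Then: -8676 + 1594 = -7082
b) -7082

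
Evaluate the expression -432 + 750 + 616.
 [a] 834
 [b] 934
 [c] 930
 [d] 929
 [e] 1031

First: -432 + 750 = 318
Then: 318 + 616 = 934
b) 934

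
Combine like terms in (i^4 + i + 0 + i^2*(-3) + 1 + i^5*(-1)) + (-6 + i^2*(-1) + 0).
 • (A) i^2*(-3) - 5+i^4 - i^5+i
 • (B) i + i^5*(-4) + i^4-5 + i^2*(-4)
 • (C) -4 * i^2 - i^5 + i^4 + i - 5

Adding the polynomials and combining like terms:
(i^4 + i + 0 + i^2*(-3) + 1 + i^5*(-1)) + (-6 + i^2*(-1) + 0)
= -4 * i^2 - i^5 + i^4 + i - 5
C) -4 * i^2 - i^5 + i^4 + i - 5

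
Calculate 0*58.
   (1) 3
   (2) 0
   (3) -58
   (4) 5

0 * 58 = 0
2) 0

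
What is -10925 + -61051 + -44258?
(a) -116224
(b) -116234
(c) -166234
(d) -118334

First: -10925 + -61051 = -71976
Then: -71976 + -44258 = -116234
b) -116234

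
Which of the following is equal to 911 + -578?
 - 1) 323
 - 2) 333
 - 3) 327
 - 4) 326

911 + -578 = 333
2) 333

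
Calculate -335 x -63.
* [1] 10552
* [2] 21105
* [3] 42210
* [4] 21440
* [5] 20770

-335 * -63 = 21105
2) 21105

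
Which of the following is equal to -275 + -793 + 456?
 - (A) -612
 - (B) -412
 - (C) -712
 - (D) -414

First: -275 + -793 = -1068
Then: -1068 + 456 = -612
A) -612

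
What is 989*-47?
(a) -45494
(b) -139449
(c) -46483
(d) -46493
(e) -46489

989 * -47 = -46483
c) -46483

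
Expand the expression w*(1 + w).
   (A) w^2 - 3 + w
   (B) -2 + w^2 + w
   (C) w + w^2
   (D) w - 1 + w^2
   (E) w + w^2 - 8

Expanding w*(1 + w):
= w + w^2
C) w + w^2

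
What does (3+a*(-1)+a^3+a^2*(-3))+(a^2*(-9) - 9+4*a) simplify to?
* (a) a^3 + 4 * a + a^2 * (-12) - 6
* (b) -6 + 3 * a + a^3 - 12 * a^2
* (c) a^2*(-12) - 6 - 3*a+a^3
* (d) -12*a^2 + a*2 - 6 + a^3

Adding the polynomials and combining like terms:
(3 + a*(-1) + a^3 + a^2*(-3)) + (a^2*(-9) - 9 + 4*a)
= -6 + 3 * a + a^3 - 12 * a^2
b) -6 + 3 * a + a^3 - 12 * a^2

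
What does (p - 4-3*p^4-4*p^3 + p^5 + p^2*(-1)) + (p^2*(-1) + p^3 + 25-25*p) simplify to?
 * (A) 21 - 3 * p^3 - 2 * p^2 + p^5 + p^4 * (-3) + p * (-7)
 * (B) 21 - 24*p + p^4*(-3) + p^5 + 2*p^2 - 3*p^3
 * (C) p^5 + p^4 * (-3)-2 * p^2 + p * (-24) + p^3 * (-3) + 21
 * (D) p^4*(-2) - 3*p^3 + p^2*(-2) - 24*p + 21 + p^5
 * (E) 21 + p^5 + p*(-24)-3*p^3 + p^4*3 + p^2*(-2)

Adding the polynomials and combining like terms:
(p - 4 - 3*p^4 - 4*p^3 + p^5 + p^2*(-1)) + (p^2*(-1) + p^3 + 25 - 25*p)
= p^5 + p^4 * (-3)-2 * p^2 + p * (-24) + p^3 * (-3) + 21
C) p^5 + p^4 * (-3)-2 * p^2 + p * (-24) + p^3 * (-3) + 21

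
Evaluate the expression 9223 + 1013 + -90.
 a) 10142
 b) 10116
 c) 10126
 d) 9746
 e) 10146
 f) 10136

First: 9223 + 1013 = 10236
Then: 10236 + -90 = 10146
e) 10146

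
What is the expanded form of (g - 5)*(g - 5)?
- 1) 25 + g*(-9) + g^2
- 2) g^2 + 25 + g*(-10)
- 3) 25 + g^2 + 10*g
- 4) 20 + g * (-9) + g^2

Expanding (g - 5)*(g - 5):
= g^2 + 25 + g*(-10)
2) g^2 + 25 + g*(-10)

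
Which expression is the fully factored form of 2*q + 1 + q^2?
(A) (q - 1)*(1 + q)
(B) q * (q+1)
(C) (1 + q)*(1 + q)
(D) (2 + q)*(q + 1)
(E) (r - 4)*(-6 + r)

We need to factor 2*q + 1 + q^2.
The factored form is (1 + q)*(1 + q).
C) (1 + q)*(1 + q)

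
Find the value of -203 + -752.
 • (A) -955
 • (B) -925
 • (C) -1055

-203 + -752 = -955
A) -955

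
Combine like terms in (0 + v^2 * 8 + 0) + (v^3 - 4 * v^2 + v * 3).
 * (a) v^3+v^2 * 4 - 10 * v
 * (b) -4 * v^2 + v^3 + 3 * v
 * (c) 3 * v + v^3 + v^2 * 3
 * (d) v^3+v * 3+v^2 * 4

Adding the polynomials and combining like terms:
(0 + v^2*8 + 0) + (v^3 - 4*v^2 + v*3)
= v^3+v * 3+v^2 * 4
d) v^3+v * 3+v^2 * 4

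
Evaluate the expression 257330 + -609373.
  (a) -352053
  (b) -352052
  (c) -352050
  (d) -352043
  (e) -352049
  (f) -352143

257330 + -609373 = -352043
d) -352043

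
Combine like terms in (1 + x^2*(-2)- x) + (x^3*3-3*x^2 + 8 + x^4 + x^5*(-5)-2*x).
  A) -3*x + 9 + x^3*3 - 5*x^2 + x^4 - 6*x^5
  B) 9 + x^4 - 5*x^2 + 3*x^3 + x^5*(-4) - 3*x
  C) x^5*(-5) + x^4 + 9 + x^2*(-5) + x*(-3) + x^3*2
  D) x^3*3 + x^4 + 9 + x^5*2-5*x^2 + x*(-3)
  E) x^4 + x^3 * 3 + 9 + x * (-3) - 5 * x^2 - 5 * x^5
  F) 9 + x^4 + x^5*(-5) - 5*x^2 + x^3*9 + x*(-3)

Adding the polynomials and combining like terms:
(1 + x^2*(-2) - x) + (x^3*3 - 3*x^2 + 8 + x^4 + x^5*(-5) - 2*x)
= x^4 + x^3 * 3 + 9 + x * (-3) - 5 * x^2 - 5 * x^5
E) x^4 + x^3 * 3 + 9 + x * (-3) - 5 * x^2 - 5 * x^5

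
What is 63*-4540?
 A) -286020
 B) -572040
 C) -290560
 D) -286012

63 * -4540 = -286020
A) -286020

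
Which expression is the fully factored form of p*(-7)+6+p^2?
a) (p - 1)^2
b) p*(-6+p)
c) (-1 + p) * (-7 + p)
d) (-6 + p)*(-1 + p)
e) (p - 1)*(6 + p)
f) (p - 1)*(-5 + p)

We need to factor p*(-7)+6+p^2.
The factored form is (-6 + p)*(-1 + p).
d) (-6 + p)*(-1 + p)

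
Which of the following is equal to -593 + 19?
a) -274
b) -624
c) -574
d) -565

-593 + 19 = -574
c) -574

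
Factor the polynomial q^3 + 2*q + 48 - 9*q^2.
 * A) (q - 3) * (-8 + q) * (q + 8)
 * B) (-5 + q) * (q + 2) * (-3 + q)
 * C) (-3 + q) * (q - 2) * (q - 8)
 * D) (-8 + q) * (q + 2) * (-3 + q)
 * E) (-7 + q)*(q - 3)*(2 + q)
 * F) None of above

We need to factor q^3 + 2*q + 48 - 9*q^2.
The factored form is (-8 + q) * (q + 2) * (-3 + q).
D) (-8 + q) * (q + 2) * (-3 + q)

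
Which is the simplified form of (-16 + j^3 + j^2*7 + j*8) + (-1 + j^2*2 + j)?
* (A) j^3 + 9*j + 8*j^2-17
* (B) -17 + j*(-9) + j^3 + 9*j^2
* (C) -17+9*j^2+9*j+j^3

Adding the polynomials and combining like terms:
(-16 + j^3 + j^2*7 + j*8) + (-1 + j^2*2 + j)
= -17+9*j^2+9*j+j^3
C) -17+9*j^2+9*j+j^3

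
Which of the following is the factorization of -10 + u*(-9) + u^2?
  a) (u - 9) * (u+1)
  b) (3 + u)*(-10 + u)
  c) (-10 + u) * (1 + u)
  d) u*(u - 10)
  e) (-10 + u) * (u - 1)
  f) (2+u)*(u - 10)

We need to factor -10 + u*(-9) + u^2.
The factored form is (-10 + u) * (1 + u).
c) (-10 + u) * (1 + u)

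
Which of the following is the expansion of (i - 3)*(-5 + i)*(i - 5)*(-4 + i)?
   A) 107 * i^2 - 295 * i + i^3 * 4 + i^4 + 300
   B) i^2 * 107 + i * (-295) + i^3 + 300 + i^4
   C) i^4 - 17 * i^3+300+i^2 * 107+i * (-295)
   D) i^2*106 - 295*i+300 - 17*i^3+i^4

Expanding (i - 3)*(-5 + i)*(i - 5)*(-4 + i):
= i^4 - 17 * i^3+300+i^2 * 107+i * (-295)
C) i^4 - 17 * i^3+300+i^2 * 107+i * (-295)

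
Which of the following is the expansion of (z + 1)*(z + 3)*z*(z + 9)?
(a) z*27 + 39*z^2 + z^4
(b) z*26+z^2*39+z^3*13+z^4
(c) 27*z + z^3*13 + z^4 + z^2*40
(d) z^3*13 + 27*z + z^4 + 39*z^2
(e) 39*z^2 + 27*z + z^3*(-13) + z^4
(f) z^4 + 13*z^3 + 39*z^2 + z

Expanding (z + 1)*(z + 3)*z*(z + 9):
= z^3*13 + 27*z + z^4 + 39*z^2
d) z^3*13 + 27*z + z^4 + 39*z^2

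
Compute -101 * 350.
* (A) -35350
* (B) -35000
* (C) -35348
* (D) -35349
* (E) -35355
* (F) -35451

-101 * 350 = -35350
A) -35350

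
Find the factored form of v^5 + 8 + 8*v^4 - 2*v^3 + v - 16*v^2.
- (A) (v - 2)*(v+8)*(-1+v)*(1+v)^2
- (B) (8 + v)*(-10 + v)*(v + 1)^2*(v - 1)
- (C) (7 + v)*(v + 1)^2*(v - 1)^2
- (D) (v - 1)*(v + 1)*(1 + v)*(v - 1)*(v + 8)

We need to factor v^5 + 8 + 8*v^4 - 2*v^3 + v - 16*v^2.
The factored form is (v - 1)*(v + 1)*(1 + v)*(v - 1)*(v + 8).
D) (v - 1)*(v + 1)*(1 + v)*(v - 1)*(v + 8)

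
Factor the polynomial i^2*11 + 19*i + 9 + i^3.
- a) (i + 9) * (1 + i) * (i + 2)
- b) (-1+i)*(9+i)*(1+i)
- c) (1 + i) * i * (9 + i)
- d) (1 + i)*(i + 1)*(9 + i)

We need to factor i^2*11 + 19*i + 9 + i^3.
The factored form is (1 + i)*(i + 1)*(9 + i).
d) (1 + i)*(i + 1)*(9 + i)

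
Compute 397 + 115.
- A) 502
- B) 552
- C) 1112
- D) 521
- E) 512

397 + 115 = 512
E) 512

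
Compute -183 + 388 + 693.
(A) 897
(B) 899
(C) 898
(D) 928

First: -183 + 388 = 205
Then: 205 + 693 = 898
C) 898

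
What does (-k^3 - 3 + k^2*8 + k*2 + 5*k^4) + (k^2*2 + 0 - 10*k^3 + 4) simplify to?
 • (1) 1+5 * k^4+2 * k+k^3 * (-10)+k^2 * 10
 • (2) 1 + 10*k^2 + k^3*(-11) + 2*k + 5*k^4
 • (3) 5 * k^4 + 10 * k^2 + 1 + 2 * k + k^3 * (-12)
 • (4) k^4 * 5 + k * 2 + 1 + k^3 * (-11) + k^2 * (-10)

Adding the polynomials and combining like terms:
(-k^3 - 3 + k^2*8 + k*2 + 5*k^4) + (k^2*2 + 0 - 10*k^3 + 4)
= 1 + 10*k^2 + k^3*(-11) + 2*k + 5*k^4
2) 1 + 10*k^2 + k^3*(-11) + 2*k + 5*k^4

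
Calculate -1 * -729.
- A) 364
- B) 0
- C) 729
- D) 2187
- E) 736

-1 * -729 = 729
C) 729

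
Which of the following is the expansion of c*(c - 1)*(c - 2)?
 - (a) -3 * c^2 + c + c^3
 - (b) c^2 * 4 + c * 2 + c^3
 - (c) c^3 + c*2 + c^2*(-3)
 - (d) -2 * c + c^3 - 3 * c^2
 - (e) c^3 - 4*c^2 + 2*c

Expanding c*(c - 1)*(c - 2):
= c^3 + c*2 + c^2*(-3)
c) c^3 + c*2 + c^2*(-3)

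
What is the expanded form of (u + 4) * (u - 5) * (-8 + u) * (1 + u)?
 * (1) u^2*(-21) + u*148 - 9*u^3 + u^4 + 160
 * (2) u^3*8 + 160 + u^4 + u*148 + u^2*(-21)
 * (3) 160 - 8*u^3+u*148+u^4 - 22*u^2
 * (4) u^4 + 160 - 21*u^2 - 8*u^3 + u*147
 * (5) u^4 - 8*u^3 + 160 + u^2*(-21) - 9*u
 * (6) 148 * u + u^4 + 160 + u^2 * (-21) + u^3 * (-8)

Expanding (u + 4) * (u - 5) * (-8 + u) * (1 + u):
= 148 * u + u^4 + 160 + u^2 * (-21) + u^3 * (-8)
6) 148 * u + u^4 + 160 + u^2 * (-21) + u^3 * (-8)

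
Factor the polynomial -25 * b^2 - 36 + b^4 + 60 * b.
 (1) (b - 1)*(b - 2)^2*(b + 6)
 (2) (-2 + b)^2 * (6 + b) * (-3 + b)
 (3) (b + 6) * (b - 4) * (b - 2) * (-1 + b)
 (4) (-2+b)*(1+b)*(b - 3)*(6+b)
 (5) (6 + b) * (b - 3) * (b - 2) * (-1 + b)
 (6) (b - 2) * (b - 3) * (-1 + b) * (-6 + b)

We need to factor -25 * b^2 - 36 + b^4 + 60 * b.
The factored form is (6 + b) * (b - 3) * (b - 2) * (-1 + b).
5) (6 + b) * (b - 3) * (b - 2) * (-1 + b)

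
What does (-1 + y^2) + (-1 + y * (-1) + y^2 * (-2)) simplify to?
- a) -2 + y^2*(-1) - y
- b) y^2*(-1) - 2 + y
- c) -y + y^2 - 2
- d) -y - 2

Adding the polynomials and combining like terms:
(-1 + y^2) + (-1 + y*(-1) + y^2*(-2))
= -2 + y^2*(-1) - y
a) -2 + y^2*(-1) - y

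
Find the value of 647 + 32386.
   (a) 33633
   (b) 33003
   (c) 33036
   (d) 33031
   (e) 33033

647 + 32386 = 33033
e) 33033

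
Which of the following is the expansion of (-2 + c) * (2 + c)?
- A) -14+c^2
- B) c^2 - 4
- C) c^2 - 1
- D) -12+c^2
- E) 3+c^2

Expanding (-2 + c) * (2 + c):
= c^2 - 4
B) c^2 - 4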